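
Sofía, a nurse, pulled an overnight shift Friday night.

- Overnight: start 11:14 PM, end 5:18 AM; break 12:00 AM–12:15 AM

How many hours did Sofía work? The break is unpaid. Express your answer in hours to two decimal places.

5.82 hours

Overnight: 11:14 PM → midnight = 0 h 46 min; midnight → 5:18 AM = 5 h 18 min; span 6 h 4 min; less 15 min break → 5 h 49 min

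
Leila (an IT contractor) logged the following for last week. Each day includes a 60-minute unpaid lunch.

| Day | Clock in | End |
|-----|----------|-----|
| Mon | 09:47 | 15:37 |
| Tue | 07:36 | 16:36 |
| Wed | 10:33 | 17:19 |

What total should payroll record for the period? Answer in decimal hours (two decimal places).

18.60 hours

Mon: 09:47–15:37 = 5 h 50 min; less 60 min break → 4 h 50 min
Tue: 07:36–16:36 = 9 h 0 min; less 60 min break → 8 h 0 min
Wed: 10:33–17:19 = 6 h 46 min; less 60 min break → 5 h 46 min
Total: 4 h 50 min + 8 h 0 min + 5 h 46 min = 18 h 36 min.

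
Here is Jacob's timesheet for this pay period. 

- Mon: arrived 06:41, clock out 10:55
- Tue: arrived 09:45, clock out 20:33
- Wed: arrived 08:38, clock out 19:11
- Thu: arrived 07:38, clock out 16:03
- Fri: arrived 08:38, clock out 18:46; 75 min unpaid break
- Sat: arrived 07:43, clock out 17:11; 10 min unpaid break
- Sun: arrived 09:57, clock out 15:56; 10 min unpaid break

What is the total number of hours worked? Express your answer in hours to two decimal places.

58.00 hours

Mon: 06:41–10:55 = 4 h 14 min
Tue: 09:45–20:33 = 10 h 48 min
Wed: 08:38–19:11 = 10 h 33 min
Thu: 07:38–16:03 = 8 h 25 min
Fri: 08:38–18:46 = 10 h 8 min; less 75 min break → 8 h 53 min
Sat: 07:43–17:11 = 9 h 28 min; less 10 min break → 9 h 18 min
Sun: 09:57–15:56 = 5 h 59 min; less 10 min break → 5 h 49 min
Total: 4 h 14 min + 10 h 48 min + 10 h 33 min + 8 h 25 min + 8 h 53 min + 9 h 18 min + 5 h 49 min = 58 h 0 min.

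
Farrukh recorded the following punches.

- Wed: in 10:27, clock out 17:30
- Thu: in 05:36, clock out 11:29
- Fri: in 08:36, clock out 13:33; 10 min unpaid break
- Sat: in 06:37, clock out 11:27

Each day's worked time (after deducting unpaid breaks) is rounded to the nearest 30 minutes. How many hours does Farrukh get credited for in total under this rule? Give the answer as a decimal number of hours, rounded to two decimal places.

Wed: 10:27–17:30 = 7 h 3 min → rounds to 7 h 0 min
Thu: 05:36–11:29 = 5 h 53 min → rounds to 6 h 0 min
Fri: 08:36–13:33 = 4 h 57 min − 10 min = 4 h 47 min → rounds to 5 h 0 min
Sat: 06:37–11:27 = 4 h 50 min → rounds to 5 h 0 min
Total credited: 23 h 0 min.

23.00 hours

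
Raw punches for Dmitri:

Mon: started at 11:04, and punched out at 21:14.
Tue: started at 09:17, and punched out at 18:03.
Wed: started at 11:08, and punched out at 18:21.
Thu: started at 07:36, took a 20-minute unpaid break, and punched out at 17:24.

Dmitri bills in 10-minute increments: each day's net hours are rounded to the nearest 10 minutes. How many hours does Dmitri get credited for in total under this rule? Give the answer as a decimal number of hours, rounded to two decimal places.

35.67 hours

Mon: 11:04–21:14 = 10 h 10 min → rounds to 10 h 10 min
Tue: 09:17–18:03 = 8 h 46 min → rounds to 8 h 50 min
Wed: 11:08–18:21 = 7 h 13 min → rounds to 7 h 10 min
Thu: 07:36–17:24 = 9 h 48 min − 20 min = 9 h 28 min → rounds to 9 h 30 min
Total credited: 35 h 40 min.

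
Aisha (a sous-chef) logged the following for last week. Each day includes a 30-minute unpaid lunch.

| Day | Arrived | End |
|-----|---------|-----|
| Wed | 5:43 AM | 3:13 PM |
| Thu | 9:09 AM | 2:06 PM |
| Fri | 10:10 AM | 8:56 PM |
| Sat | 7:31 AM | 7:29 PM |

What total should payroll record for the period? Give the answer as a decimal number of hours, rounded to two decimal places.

35.18 hours

Wed: 5:43 AM–3:13 PM = 9 h 30 min; less 30 min break → 9 h 0 min
Thu: 9:09 AM–2:06 PM = 4 h 57 min; less 30 min break → 4 h 27 min
Fri: 10:10 AM–8:56 PM = 10 h 46 min; less 30 min break → 10 h 16 min
Sat: 7:31 AM–7:29 PM = 11 h 58 min; less 30 min break → 11 h 28 min
Total: 9 h 0 min + 4 h 27 min + 10 h 16 min + 11 h 28 min = 35 h 11 min.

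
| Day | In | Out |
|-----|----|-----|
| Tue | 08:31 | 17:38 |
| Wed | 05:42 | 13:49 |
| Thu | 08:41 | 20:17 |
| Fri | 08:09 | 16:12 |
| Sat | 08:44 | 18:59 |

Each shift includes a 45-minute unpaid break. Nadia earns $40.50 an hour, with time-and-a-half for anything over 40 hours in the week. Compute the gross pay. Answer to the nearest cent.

$1825.54

Tue: 08:31–17:38 = 9 h 7 min; less 45 min break → 8 h 22 min
Wed: 05:42–13:49 = 8 h 7 min; less 45 min break → 7 h 22 min
Thu: 08:41–20:17 = 11 h 36 min; less 45 min break → 10 h 51 min
Fri: 08:09–16:12 = 8 h 3 min; less 45 min break → 7 h 18 min
Sat: 08:44–18:59 = 10 h 15 min; less 45 min break → 9 h 30 min
Total worked: 43 h 23 min = 2603 min.
Regular 40 h 0 min = 2400 min at $40.50/h; overtime 3 h 23 min = 203 min at $60.75/h.
Pay = (2400 × $40.50 + 203 × $60.75) ÷ 60 = $1825.54.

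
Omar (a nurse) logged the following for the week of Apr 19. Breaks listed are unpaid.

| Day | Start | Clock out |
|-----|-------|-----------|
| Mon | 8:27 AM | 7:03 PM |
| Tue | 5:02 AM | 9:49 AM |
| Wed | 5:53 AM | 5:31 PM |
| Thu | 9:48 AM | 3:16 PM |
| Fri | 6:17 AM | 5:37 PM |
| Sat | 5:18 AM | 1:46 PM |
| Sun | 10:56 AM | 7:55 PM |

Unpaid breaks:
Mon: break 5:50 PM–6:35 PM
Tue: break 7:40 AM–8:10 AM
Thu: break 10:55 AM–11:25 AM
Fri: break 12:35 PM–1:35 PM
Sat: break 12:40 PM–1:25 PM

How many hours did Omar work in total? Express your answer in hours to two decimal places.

Mon: 8:27 AM–7:03 PM = 10 h 36 min; less 45 min break → 9 h 51 min
Tue: 5:02 AM–9:49 AM = 4 h 47 min; less 30 min break → 4 h 17 min
Wed: 5:53 AM–5:31 PM = 11 h 38 min
Thu: 9:48 AM–3:16 PM = 5 h 28 min; less 30 min break → 4 h 58 min
Fri: 6:17 AM–5:37 PM = 11 h 20 min; less 60 min break → 10 h 20 min
Sat: 5:18 AM–1:46 PM = 8 h 28 min; less 45 min break → 7 h 43 min
Sun: 10:56 AM–7:55 PM = 8 h 59 min
Total: 9 h 51 min + 4 h 17 min + 11 h 38 min + 4 h 58 min + 10 h 20 min + 7 h 43 min + 8 h 59 min = 57 h 46 min.

57.77 hours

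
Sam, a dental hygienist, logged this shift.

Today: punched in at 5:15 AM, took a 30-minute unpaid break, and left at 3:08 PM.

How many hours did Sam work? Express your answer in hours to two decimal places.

Today: 5:15 AM–3:08 PM = 9 h 53 min; less 30 min break → 9 h 23 min

9.38 hours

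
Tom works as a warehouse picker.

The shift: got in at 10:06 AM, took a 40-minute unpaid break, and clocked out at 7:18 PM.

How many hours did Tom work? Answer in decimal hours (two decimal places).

The shift: 10:06 AM–7:18 PM = 9 h 12 min; less 40 min break → 8 h 32 min

8.53 hours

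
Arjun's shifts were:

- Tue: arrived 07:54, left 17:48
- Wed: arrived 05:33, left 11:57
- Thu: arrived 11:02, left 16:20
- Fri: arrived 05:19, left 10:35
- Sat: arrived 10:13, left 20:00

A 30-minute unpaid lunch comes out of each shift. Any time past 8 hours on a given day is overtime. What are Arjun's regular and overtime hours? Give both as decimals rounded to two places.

Tue: 07:54–17:48 = 9 h 54 min; less 30 min break → 9 h 24 min
Wed: 05:33–11:57 = 6 h 24 min; less 30 min break → 5 h 54 min
Thu: 11:02–16:20 = 5 h 18 min; less 30 min break → 4 h 48 min
Fri: 05:19–10:35 = 5 h 16 min; less 30 min break → 4 h 46 min
Sat: 10:13–20:00 = 9 h 47 min; less 30 min break → 9 h 17 min
Tue reg 8 h 0 min / OT 1 h 24 min; Wed reg 5 h 54 min / OT 0 h 0 min; Thu reg 4 h 48 min / OT 0 h 0 min; Fri reg 4 h 46 min / OT 0 h 0 min; Sat reg 8 h 0 min / OT 1 h 17 min.
Totals: regular 31 h 28 min, overtime 2 h 41 min.

Regular 31.47 hours, overtime 2.68 hours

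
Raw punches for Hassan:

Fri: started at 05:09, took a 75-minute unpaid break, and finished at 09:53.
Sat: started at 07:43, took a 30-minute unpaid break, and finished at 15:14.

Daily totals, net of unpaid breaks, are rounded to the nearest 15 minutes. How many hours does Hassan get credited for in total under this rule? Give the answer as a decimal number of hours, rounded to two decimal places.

10.50 hours

Fri: 05:09–09:53 = 4 h 44 min − 75 min = 3 h 29 min → rounds to 3 h 30 min
Sat: 07:43–15:14 = 7 h 31 min − 30 min = 7 h 1 min → rounds to 7 h 0 min
Total credited: 10 h 30 min.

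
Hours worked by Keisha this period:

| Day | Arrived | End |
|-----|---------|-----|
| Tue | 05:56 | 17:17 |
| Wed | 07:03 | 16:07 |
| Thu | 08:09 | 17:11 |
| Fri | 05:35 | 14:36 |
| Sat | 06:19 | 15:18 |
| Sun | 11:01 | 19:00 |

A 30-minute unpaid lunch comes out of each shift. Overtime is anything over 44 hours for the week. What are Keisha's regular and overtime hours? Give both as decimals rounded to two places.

Tue: 05:56–17:17 = 11 h 21 min; less 30 min break → 10 h 51 min
Wed: 07:03–16:07 = 9 h 4 min; less 30 min break → 8 h 34 min
Thu: 08:09–17:11 = 9 h 2 min; less 30 min break → 8 h 32 min
Fri: 05:35–14:36 = 9 h 1 min; less 30 min break → 8 h 31 min
Sat: 06:19–15:18 = 8 h 59 min; less 30 min break → 8 h 29 min
Sun: 11:01–19:00 = 7 h 59 min; less 30 min break → 7 h 29 min
Total worked: 52 h 26 min = 52.43 h.
Threshold 44 h → overtime 8 h 26 min, regular 44 h 0 min.

Regular 44.00 hours, overtime 8.43 hours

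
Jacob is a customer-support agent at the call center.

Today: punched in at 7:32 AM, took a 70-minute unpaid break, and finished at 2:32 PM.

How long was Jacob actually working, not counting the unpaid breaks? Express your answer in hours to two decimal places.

5.83 hours

Today: 7:32 AM–2:32 PM = 7 h 0 min; less 70 min break → 5 h 50 min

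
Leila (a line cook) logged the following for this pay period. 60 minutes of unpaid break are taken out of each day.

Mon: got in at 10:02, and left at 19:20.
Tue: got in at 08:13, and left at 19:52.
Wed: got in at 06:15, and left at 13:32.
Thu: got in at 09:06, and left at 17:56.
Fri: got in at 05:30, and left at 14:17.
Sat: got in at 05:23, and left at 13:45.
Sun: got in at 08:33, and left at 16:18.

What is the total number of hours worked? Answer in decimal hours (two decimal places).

Mon: 10:02–19:20 = 9 h 18 min; less 60 min break → 8 h 18 min
Tue: 08:13–19:52 = 11 h 39 min; less 60 min break → 10 h 39 min
Wed: 06:15–13:32 = 7 h 17 min; less 60 min break → 6 h 17 min
Thu: 09:06–17:56 = 8 h 50 min; less 60 min break → 7 h 50 min
Fri: 05:30–14:17 = 8 h 47 min; less 60 min break → 7 h 47 min
Sat: 05:23–13:45 = 8 h 22 min; less 60 min break → 7 h 22 min
Sun: 08:33–16:18 = 7 h 45 min; less 60 min break → 6 h 45 min
Total: 8 h 18 min + 10 h 39 min + 6 h 17 min + 7 h 50 min + 7 h 47 min + 7 h 22 min + 6 h 45 min = 54 h 58 min.

54.97 hours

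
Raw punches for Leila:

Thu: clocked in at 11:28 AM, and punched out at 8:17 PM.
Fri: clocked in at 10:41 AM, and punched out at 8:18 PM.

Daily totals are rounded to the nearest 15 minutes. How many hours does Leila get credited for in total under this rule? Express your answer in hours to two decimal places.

Thu: 11:28 AM–8:17 PM = 8 h 49 min → rounds to 8 h 45 min
Fri: 10:41 AM–8:18 PM = 9 h 37 min → rounds to 9 h 30 min
Total credited: 18 h 15 min.

18.25 hours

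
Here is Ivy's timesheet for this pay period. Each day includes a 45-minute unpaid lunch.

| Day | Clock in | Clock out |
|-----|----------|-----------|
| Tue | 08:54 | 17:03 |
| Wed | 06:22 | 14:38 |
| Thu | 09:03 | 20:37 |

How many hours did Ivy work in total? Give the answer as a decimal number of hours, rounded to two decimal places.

Tue: 08:54–17:03 = 8 h 9 min; less 45 min break → 7 h 24 min
Wed: 06:22–14:38 = 8 h 16 min; less 45 min break → 7 h 31 min
Thu: 09:03–20:37 = 11 h 34 min; less 45 min break → 10 h 49 min
Total: 7 h 24 min + 7 h 31 min + 10 h 49 min = 25 h 44 min.

25.73 hours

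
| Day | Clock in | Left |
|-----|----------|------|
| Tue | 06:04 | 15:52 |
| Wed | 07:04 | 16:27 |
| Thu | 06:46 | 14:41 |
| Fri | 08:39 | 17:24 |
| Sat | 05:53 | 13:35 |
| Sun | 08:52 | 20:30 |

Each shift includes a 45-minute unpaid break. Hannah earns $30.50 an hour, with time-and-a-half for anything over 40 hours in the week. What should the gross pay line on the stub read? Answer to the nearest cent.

Tue: 06:04–15:52 = 9 h 48 min; less 45 min break → 9 h 3 min
Wed: 07:04–16:27 = 9 h 23 min; less 45 min break → 8 h 38 min
Thu: 06:46–14:41 = 7 h 55 min; less 45 min break → 7 h 10 min
Fri: 08:39–17:24 = 8 h 45 min; less 45 min break → 8 h 0 min
Sat: 05:53–13:35 = 7 h 42 min; less 45 min break → 6 h 57 min
Sun: 08:52–20:30 = 11 h 38 min; less 45 min break → 10 h 53 min
Total worked: 50 h 41 min = 3041 min.
Regular 40 h 0 min = 2400 min at $30.50/h; overtime 10 h 41 min = 641 min at $45.75/h.
Pay = (2400 × $30.50 + 641 × $45.75) ÷ 60 = $1708.76.

$1708.76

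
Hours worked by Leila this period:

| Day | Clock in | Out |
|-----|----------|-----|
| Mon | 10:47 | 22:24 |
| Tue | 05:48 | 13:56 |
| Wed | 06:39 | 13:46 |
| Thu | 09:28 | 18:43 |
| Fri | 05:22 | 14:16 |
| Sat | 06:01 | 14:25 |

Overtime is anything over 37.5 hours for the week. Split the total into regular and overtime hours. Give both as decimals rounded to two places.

Mon: 10:47–22:24 = 11 h 37 min
Tue: 05:48–13:56 = 8 h 8 min
Wed: 06:39–13:46 = 7 h 7 min
Thu: 09:28–18:43 = 9 h 15 min
Fri: 05:22–14:16 = 8 h 54 min
Sat: 06:01–14:25 = 8 h 24 min
Total worked: 53 h 25 min = 53.42 h.
Threshold 37.5 h → overtime 15 h 55 min, regular 37 h 30 min.

Regular 37.50 hours, overtime 15.92 hours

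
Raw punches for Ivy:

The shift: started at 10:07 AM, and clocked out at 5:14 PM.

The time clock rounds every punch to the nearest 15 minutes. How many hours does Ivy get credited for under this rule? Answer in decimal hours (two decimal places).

The shift: in 10:07 AM→10:00 AM, out 5:14 PM→5:15 PM; 7 h 15 min

7.25 hours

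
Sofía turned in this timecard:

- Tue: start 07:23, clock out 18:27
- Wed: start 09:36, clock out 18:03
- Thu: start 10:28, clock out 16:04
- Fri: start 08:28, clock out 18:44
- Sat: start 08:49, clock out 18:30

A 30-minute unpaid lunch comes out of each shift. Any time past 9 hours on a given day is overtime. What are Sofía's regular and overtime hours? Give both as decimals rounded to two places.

Tue: 07:23–18:27 = 11 h 4 min; less 30 min break → 10 h 34 min
Wed: 09:36–18:03 = 8 h 27 min; less 30 min break → 7 h 57 min
Thu: 10:28–16:04 = 5 h 36 min; less 30 min break → 5 h 6 min
Fri: 08:28–18:44 = 10 h 16 min; less 30 min break → 9 h 46 min
Sat: 08:49–18:30 = 9 h 41 min; less 30 min break → 9 h 11 min
Tue reg 9 h 0 min / OT 1 h 34 min; Wed reg 7 h 57 min / OT 0 h 0 min; Thu reg 5 h 6 min / OT 0 h 0 min; Fri reg 9 h 0 min / OT 0 h 46 min; Sat reg 9 h 0 min / OT 0 h 11 min.
Totals: regular 40 h 3 min, overtime 2 h 31 min.

Regular 40.05 hours, overtime 2.52 hours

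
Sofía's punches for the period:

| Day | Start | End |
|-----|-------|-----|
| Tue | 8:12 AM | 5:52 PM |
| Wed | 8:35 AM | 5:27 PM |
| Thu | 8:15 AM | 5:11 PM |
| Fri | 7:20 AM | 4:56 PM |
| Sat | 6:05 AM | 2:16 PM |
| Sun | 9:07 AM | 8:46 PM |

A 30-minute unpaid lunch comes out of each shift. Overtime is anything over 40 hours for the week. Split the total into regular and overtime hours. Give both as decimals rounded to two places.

Regular 40.00 hours, overtime 13.90 hours

Tue: 8:12 AM–5:52 PM = 9 h 40 min; less 30 min break → 9 h 10 min
Wed: 8:35 AM–5:27 PM = 8 h 52 min; less 30 min break → 8 h 22 min
Thu: 8:15 AM–5:11 PM = 8 h 56 min; less 30 min break → 8 h 26 min
Fri: 7:20 AM–4:56 PM = 9 h 36 min; less 30 min break → 9 h 6 min
Sat: 6:05 AM–2:16 PM = 8 h 11 min; less 30 min break → 7 h 41 min
Sun: 9:07 AM–8:46 PM = 11 h 39 min; less 30 min break → 11 h 9 min
Total worked: 53 h 54 min = 53.90 h.
Threshold 40 h → overtime 13 h 54 min, regular 40 h 0 min.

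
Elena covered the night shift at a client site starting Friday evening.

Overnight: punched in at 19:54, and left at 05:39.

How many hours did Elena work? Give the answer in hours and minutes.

Overnight: 19:54 → midnight = 4 h 6 min; midnight → 05:39 = 5 h 39 min; span 9 h 45 min

9 h 45 min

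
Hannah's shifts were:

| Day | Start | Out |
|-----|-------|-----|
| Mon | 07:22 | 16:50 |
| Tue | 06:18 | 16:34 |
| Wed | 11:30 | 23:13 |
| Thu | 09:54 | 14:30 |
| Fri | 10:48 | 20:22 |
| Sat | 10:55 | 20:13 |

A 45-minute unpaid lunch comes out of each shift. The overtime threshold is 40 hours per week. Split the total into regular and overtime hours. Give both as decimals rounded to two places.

Mon: 07:22–16:50 = 9 h 28 min; less 45 min break → 8 h 43 min
Tue: 06:18–16:34 = 10 h 16 min; less 45 min break → 9 h 31 min
Wed: 11:30–23:13 = 11 h 43 min; less 45 min break → 10 h 58 min
Thu: 09:54–14:30 = 4 h 36 min; less 45 min break → 3 h 51 min
Fri: 10:48–20:22 = 9 h 34 min; less 45 min break → 8 h 49 min
Sat: 10:55–20:13 = 9 h 18 min; less 45 min break → 8 h 33 min
Total worked: 50 h 25 min = 50.42 h.
Threshold 40 h → overtime 10 h 25 min, regular 40 h 0 min.

Regular 40.00 hours, overtime 10.42 hours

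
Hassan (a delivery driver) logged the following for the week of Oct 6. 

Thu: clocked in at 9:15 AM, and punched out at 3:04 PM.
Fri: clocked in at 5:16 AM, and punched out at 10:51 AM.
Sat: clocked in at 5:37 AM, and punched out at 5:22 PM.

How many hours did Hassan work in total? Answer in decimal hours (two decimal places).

Thu: 9:15 AM–3:04 PM = 5 h 49 min
Fri: 5:16 AM–10:51 AM = 5 h 35 min
Sat: 5:37 AM–5:22 PM = 11 h 45 min
Total: 5 h 49 min + 5 h 35 min + 11 h 45 min = 23 h 9 min.

23.15 hours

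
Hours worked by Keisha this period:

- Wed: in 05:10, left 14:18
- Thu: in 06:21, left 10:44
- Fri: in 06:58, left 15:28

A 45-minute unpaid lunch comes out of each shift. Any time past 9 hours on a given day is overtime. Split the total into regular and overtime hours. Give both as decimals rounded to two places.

Regular 19.77 hours, overtime 0.00 hours

Wed: 05:10–14:18 = 9 h 8 min; less 45 min break → 8 h 23 min
Thu: 06:21–10:44 = 4 h 23 min; less 45 min break → 3 h 38 min
Fri: 06:58–15:28 = 8 h 30 min; less 45 min break → 7 h 45 min
Wed reg 8 h 23 min / OT 0 h 0 min; Thu reg 3 h 38 min / OT 0 h 0 min; Fri reg 7 h 45 min / OT 0 h 0 min.
Totals: regular 19 h 46 min, overtime 0 h 0 min.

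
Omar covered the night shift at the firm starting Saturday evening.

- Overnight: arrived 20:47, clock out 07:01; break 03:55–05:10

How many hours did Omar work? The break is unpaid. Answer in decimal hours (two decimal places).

Overnight: 20:47 → midnight = 3 h 13 min; midnight → 07:01 = 7 h 1 min; span 10 h 14 min; less 75 min break → 8 h 59 min

8.98 hours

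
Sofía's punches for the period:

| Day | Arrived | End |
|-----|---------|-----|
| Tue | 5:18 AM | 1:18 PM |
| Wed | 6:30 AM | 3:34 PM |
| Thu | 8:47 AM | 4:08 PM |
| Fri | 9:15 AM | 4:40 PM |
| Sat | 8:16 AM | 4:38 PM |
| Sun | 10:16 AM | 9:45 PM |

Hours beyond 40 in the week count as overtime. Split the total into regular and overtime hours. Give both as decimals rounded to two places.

Regular 40.00 hours, overtime 11.68 hours

Tue: 5:18 AM–1:18 PM = 8 h 0 min
Wed: 6:30 AM–3:34 PM = 9 h 4 min
Thu: 8:47 AM–4:08 PM = 7 h 21 min
Fri: 9:15 AM–4:40 PM = 7 h 25 min
Sat: 8:16 AM–4:38 PM = 8 h 22 min
Sun: 10:16 AM–9:45 PM = 11 h 29 min
Total worked: 51 h 41 min = 51.68 h.
Threshold 40 h → overtime 11 h 41 min, regular 40 h 0 min.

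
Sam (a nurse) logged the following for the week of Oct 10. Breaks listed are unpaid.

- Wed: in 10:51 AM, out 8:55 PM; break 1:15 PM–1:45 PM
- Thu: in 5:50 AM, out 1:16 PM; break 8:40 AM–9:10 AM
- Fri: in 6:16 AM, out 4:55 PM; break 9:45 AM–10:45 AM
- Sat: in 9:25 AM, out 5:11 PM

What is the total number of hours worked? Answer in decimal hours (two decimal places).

Wed: 10:51 AM–8:55 PM = 10 h 4 min; less 30 min break → 9 h 34 min
Thu: 5:50 AM–1:16 PM = 7 h 26 min; less 30 min break → 6 h 56 min
Fri: 6:16 AM–4:55 PM = 10 h 39 min; less 60 min break → 9 h 39 min
Sat: 9:25 AM–5:11 PM = 7 h 46 min
Total: 9 h 34 min + 6 h 56 min + 9 h 39 min + 7 h 46 min = 33 h 55 min.

33.92 hours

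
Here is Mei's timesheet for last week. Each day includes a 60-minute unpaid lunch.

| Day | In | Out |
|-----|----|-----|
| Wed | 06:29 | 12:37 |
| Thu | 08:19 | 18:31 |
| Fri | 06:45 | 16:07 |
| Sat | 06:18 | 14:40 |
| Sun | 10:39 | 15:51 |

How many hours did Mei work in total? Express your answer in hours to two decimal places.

34.27 hours

Wed: 06:29–12:37 = 6 h 8 min; less 60 min break → 5 h 8 min
Thu: 08:19–18:31 = 10 h 12 min; less 60 min break → 9 h 12 min
Fri: 06:45–16:07 = 9 h 22 min; less 60 min break → 8 h 22 min
Sat: 06:18–14:40 = 8 h 22 min; less 60 min break → 7 h 22 min
Sun: 10:39–15:51 = 5 h 12 min; less 60 min break → 4 h 12 min
Total: 5 h 8 min + 9 h 12 min + 8 h 22 min + 7 h 22 min + 4 h 12 min = 34 h 16 min.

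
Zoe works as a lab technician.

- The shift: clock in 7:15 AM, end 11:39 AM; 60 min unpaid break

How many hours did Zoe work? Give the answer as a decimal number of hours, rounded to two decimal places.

The shift: 7:15 AM–11:39 AM = 4 h 24 min; less 60 min break → 3 h 24 min

3.40 hours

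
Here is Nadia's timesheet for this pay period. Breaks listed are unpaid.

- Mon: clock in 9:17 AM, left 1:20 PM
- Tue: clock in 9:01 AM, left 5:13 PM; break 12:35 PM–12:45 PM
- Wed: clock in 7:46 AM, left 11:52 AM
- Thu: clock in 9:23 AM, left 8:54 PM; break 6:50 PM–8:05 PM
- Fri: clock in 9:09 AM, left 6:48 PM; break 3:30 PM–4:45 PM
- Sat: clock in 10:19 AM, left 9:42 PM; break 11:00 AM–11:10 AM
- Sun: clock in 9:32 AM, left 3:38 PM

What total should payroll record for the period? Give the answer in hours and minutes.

52 h 10 min

Mon: 9:17 AM–1:20 PM = 4 h 3 min
Tue: 9:01 AM–5:13 PM = 8 h 12 min; less 10 min break → 8 h 2 min
Wed: 7:46 AM–11:52 AM = 4 h 6 min
Thu: 9:23 AM–8:54 PM = 11 h 31 min; less 75 min break → 10 h 16 min
Fri: 9:09 AM–6:48 PM = 9 h 39 min; less 75 min break → 8 h 24 min
Sat: 10:19 AM–9:42 PM = 11 h 23 min; less 10 min break → 11 h 13 min
Sun: 9:32 AM–3:38 PM = 6 h 6 min
Total: 4 h 3 min + 8 h 2 min + 4 h 6 min + 10 h 16 min + 8 h 24 min + 11 h 13 min + 6 h 6 min = 52 h 10 min.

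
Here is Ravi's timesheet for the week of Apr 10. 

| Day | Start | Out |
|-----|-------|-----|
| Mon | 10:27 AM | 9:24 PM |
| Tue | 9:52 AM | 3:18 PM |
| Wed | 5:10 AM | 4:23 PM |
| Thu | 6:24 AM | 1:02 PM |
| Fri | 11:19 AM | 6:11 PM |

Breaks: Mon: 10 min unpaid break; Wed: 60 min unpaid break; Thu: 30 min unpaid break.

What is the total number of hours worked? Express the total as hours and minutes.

39 h 26 min

Mon: 10:27 AM–9:24 PM = 10 h 57 min; less 10 min break → 10 h 47 min
Tue: 9:52 AM–3:18 PM = 5 h 26 min
Wed: 5:10 AM–4:23 PM = 11 h 13 min; less 60 min break → 10 h 13 min
Thu: 6:24 AM–1:02 PM = 6 h 38 min; less 30 min break → 6 h 8 min
Fri: 11:19 AM–6:11 PM = 6 h 52 min
Total: 10 h 47 min + 5 h 26 min + 10 h 13 min + 6 h 8 min + 6 h 52 min = 39 h 26 min.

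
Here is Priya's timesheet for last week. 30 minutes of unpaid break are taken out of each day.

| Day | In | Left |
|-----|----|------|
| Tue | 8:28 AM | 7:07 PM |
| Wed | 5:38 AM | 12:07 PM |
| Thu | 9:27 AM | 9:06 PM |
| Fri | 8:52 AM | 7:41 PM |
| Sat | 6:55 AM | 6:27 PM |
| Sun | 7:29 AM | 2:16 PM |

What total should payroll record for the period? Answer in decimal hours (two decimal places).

54.92 hours

Tue: 8:28 AM–7:07 PM = 10 h 39 min; less 30 min break → 10 h 9 min
Wed: 5:38 AM–12:07 PM = 6 h 29 min; less 30 min break → 5 h 59 min
Thu: 9:27 AM–9:06 PM = 11 h 39 min; less 30 min break → 11 h 9 min
Fri: 8:52 AM–7:41 PM = 10 h 49 min; less 30 min break → 10 h 19 min
Sat: 6:55 AM–6:27 PM = 11 h 32 min; less 30 min break → 11 h 2 min
Sun: 7:29 AM–2:16 PM = 6 h 47 min; less 30 min break → 6 h 17 min
Total: 10 h 9 min + 5 h 59 min + 11 h 9 min + 10 h 19 min + 11 h 2 min + 6 h 17 min = 54 h 55 min.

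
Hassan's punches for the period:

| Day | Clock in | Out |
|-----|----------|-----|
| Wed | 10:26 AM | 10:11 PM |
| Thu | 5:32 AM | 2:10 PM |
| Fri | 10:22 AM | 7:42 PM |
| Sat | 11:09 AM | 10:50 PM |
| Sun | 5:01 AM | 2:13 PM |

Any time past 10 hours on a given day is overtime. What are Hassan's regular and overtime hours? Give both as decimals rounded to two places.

Regular 47.17 hours, overtime 3.43 hours

Wed: 10:26 AM–10:11 PM = 11 h 45 min
Thu: 5:32 AM–2:10 PM = 8 h 38 min
Fri: 10:22 AM–7:42 PM = 9 h 20 min
Sat: 11:09 AM–10:50 PM = 11 h 41 min
Sun: 5:01 AM–2:13 PM = 9 h 12 min
Wed reg 10 h 0 min / OT 1 h 45 min; Thu reg 8 h 38 min / OT 0 h 0 min; Fri reg 9 h 20 min / OT 0 h 0 min; Sat reg 10 h 0 min / OT 1 h 41 min; Sun reg 9 h 12 min / OT 0 h 0 min.
Totals: regular 47 h 10 min, overtime 3 h 26 min.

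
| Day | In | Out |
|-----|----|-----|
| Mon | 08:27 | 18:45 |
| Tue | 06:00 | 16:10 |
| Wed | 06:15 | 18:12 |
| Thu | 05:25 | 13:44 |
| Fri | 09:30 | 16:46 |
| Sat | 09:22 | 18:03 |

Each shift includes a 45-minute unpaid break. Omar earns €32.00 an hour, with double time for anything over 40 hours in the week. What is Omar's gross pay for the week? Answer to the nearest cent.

€2059.73

Mon: 08:27–18:45 = 10 h 18 min; less 45 min break → 9 h 33 min
Tue: 06:00–16:10 = 10 h 10 min; less 45 min break → 9 h 25 min
Wed: 06:15–18:12 = 11 h 57 min; less 45 min break → 11 h 12 min
Thu: 05:25–13:44 = 8 h 19 min; less 45 min break → 7 h 34 min
Fri: 09:30–16:46 = 7 h 16 min; less 45 min break → 6 h 31 min
Sat: 09:22–18:03 = 8 h 41 min; less 45 min break → 7 h 56 min
Total worked: 52 h 11 min = 3131 min.
Regular 40 h 0 min = 2400 min at €32.00/h; overtime 12 h 11 min = 731 min at €64.00/h.
Pay = (2400 × €32.00 + 731 × €64.00) ÷ 60 = €2059.73.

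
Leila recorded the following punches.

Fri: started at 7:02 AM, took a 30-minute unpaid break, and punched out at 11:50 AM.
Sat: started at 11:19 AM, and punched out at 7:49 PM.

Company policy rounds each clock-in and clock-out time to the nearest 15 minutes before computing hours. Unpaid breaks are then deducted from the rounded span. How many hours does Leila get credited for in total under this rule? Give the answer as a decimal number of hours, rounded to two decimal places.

Fri: in 7:02 AM→7:00 AM, out 11:50 AM→11:45 AM; 4 h 45 min − 30 min = 4 h 15 min
Sat: in 11:19 AM→11:15 AM, out 7:49 PM→7:45 PM; 8 h 30 min
Total credited: 12 h 45 min.

12.75 hours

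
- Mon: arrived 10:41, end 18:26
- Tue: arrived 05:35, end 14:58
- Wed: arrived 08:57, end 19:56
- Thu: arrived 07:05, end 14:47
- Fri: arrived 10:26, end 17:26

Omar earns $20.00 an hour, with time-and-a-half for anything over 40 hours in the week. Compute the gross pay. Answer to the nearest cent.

Mon: 10:41–18:26 = 7 h 45 min
Tue: 05:35–14:58 = 9 h 23 min
Wed: 08:57–19:56 = 10 h 59 min
Thu: 07:05–14:47 = 7 h 42 min
Fri: 10:26–17:26 = 7 h 0 min
Total worked: 42 h 49 min = 2569 min.
Regular 40 h 0 min = 2400 min at $20.00/h; overtime 2 h 49 min = 169 min at $30.00/h.
Pay = (2400 × $20.00 + 169 × $30.00) ÷ 60 = $884.50.

$884.50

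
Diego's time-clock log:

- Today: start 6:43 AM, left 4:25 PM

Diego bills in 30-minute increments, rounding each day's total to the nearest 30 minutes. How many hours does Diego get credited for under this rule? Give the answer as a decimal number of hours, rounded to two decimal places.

Today: 6:43 AM–4:25 PM = 9 h 42 min → rounds to 9 h 30 min

9.50 hours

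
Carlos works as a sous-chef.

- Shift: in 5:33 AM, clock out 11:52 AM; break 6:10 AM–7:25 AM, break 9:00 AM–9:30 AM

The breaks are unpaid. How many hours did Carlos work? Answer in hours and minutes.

Shift: 5:33 AM–11:52 AM = 6 h 19 min; less 105 min break → 4 h 34 min

4 h 34 min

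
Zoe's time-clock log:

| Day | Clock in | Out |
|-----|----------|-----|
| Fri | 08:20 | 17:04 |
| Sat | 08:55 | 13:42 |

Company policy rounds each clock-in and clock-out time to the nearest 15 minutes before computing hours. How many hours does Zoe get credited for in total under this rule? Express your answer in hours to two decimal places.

Fri: in 08:20→08:15, out 17:04→17:00; 8 h 45 min
Sat: in 08:55→09:00, out 13:42→13:45; 4 h 45 min
Total credited: 13 h 30 min.

13.50 hours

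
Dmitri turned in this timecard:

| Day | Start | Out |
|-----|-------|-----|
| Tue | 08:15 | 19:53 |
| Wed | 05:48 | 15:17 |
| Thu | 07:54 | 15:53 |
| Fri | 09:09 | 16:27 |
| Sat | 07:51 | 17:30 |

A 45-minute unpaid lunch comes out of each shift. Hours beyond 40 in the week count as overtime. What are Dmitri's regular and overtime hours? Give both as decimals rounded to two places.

Tue: 08:15–19:53 = 11 h 38 min; less 45 min break → 10 h 53 min
Wed: 05:48–15:17 = 9 h 29 min; less 45 min break → 8 h 44 min
Thu: 07:54–15:53 = 7 h 59 min; less 45 min break → 7 h 14 min
Fri: 09:09–16:27 = 7 h 18 min; less 45 min break → 6 h 33 min
Sat: 07:51–17:30 = 9 h 39 min; less 45 min break → 8 h 54 min
Total worked: 42 h 18 min = 42.30 h.
Threshold 40 h → overtime 2 h 18 min, regular 40 h 0 min.

Regular 40.00 hours, overtime 2.30 hours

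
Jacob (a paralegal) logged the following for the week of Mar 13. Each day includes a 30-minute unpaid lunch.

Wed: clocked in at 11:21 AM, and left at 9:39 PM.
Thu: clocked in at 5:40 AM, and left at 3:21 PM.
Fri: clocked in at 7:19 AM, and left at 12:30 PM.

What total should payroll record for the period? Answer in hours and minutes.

Wed: 11:21 AM–9:39 PM = 10 h 18 min; less 30 min break → 9 h 48 min
Thu: 5:40 AM–3:21 PM = 9 h 41 min; less 30 min break → 9 h 11 min
Fri: 7:19 AM–12:30 PM = 5 h 11 min; less 30 min break → 4 h 41 min
Total: 9 h 48 min + 9 h 11 min + 4 h 41 min = 23 h 40 min.

23 h 40 min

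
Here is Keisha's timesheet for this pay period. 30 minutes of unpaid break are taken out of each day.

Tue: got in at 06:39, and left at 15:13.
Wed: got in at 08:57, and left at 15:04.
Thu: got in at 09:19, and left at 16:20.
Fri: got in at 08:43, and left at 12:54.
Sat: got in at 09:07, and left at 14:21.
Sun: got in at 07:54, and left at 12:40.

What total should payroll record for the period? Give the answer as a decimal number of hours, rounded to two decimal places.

Tue: 06:39–15:13 = 8 h 34 min; less 30 min break → 8 h 4 min
Wed: 08:57–15:04 = 6 h 7 min; less 30 min break → 5 h 37 min
Thu: 09:19–16:20 = 7 h 1 min; less 30 min break → 6 h 31 min
Fri: 08:43–12:54 = 4 h 11 min; less 30 min break → 3 h 41 min
Sat: 09:07–14:21 = 5 h 14 min; less 30 min break → 4 h 44 min
Sun: 07:54–12:40 = 4 h 46 min; less 30 min break → 4 h 16 min
Total: 8 h 4 min + 5 h 37 min + 6 h 31 min + 3 h 41 min + 4 h 44 min + 4 h 16 min = 32 h 53 min.

32.88 hours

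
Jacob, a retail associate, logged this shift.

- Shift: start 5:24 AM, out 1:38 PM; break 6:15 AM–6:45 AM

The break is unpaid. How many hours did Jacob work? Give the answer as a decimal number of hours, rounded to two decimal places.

Shift: 5:24 AM–1:38 PM = 8 h 14 min; less 30 min break → 7 h 44 min

7.73 hours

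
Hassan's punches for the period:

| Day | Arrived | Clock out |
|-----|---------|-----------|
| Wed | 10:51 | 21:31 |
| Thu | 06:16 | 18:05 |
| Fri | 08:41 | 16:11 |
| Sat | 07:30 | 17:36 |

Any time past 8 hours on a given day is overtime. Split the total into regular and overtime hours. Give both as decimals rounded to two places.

Wed: 10:51–21:31 = 10 h 40 min
Thu: 06:16–18:05 = 11 h 49 min
Fri: 08:41–16:11 = 7 h 30 min
Sat: 07:30–17:36 = 10 h 6 min
Wed reg 8 h 0 min / OT 2 h 40 min; Thu reg 8 h 0 min / OT 3 h 49 min; Fri reg 7 h 30 min / OT 0 h 0 min; Sat reg 8 h 0 min / OT 2 h 6 min.
Totals: regular 31 h 30 min, overtime 8 h 35 min.

Regular 31.50 hours, overtime 8.58 hours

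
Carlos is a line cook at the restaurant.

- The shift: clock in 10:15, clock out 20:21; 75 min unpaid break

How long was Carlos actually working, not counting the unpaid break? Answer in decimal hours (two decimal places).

8.85 hours

The shift: 10:15–20:21 = 10 h 6 min; less 75 min break → 8 h 51 min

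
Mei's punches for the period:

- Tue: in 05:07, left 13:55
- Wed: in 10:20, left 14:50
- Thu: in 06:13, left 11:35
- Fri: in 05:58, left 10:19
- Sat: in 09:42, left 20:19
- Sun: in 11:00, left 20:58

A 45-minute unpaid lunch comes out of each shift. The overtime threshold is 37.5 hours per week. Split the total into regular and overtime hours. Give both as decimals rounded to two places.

Tue: 05:07–13:55 = 8 h 48 min; less 45 min break → 8 h 3 min
Wed: 10:20–14:50 = 4 h 30 min; less 45 min break → 3 h 45 min
Thu: 06:13–11:35 = 5 h 22 min; less 45 min break → 4 h 37 min
Fri: 05:58–10:19 = 4 h 21 min; less 45 min break → 3 h 36 min
Sat: 09:42–20:19 = 10 h 37 min; less 45 min break → 9 h 52 min
Sun: 11:00–20:58 = 9 h 58 min; less 45 min break → 9 h 13 min
Total worked: 39 h 6 min = 39.10 h.
Threshold 37.5 h → overtime 1 h 36 min, regular 37 h 30 min.

Regular 37.50 hours, overtime 1.60 hours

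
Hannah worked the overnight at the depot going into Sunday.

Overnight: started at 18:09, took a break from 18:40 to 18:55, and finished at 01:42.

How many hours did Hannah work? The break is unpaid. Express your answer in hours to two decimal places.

Overnight: 18:09 → midnight = 5 h 51 min; midnight → 01:42 = 1 h 42 min; span 7 h 33 min; less 15 min break → 7 h 18 min

7.30 hours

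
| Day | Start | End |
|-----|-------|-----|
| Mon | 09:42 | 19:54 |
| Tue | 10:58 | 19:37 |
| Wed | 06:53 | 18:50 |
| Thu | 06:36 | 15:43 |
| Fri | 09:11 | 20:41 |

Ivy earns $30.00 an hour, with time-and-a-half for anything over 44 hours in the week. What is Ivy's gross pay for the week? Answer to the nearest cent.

Mon: 09:42–19:54 = 10 h 12 min
Tue: 10:58–19:37 = 8 h 39 min
Wed: 06:53–18:50 = 11 h 57 min
Thu: 06:36–15:43 = 9 h 7 min
Fri: 09:11–20:41 = 11 h 30 min
Total worked: 51 h 25 min = 3085 min.
Regular 44 h 0 min = 2640 min at $30.00/h; overtime 7 h 25 min = 445 min at $45.00/h.
Pay = (2640 × $30.00 + 445 × $45.00) ÷ 60 = $1653.75.

$1653.75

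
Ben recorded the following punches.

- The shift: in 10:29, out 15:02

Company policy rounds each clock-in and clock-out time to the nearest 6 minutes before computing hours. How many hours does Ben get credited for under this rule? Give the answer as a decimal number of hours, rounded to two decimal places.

4.50 hours

The shift: in 10:29→10:30, out 15:02→15:00; 4 h 30 min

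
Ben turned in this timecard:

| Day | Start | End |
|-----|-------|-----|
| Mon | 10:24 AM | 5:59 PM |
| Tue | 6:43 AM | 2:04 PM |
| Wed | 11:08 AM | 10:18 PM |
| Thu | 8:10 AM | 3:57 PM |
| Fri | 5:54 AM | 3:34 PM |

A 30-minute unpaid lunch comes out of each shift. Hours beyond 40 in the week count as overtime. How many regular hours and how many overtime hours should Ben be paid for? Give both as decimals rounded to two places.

Mon: 10:24 AM–5:59 PM = 7 h 35 min; less 30 min break → 7 h 5 min
Tue: 6:43 AM–2:04 PM = 7 h 21 min; less 30 min break → 6 h 51 min
Wed: 11:08 AM–10:18 PM = 11 h 10 min; less 30 min break → 10 h 40 min
Thu: 8:10 AM–3:57 PM = 7 h 47 min; less 30 min break → 7 h 17 min
Fri: 5:54 AM–3:34 PM = 9 h 40 min; less 30 min break → 9 h 10 min
Total worked: 41 h 3 min = 41.05 h.
Threshold 40 h → overtime 1 h 3 min, regular 40 h 0 min.

Regular 40.00 hours, overtime 1.05 hours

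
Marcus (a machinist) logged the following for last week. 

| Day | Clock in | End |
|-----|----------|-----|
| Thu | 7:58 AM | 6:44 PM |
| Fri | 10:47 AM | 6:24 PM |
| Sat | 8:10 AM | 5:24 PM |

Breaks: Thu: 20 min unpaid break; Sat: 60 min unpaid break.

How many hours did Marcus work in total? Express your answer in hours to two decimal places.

26.28 hours

Thu: 7:58 AM–6:44 PM = 10 h 46 min; less 20 min break → 10 h 26 min
Fri: 10:47 AM–6:24 PM = 7 h 37 min
Sat: 8:10 AM–5:24 PM = 9 h 14 min; less 60 min break → 8 h 14 min
Total: 10 h 26 min + 7 h 37 min + 8 h 14 min = 26 h 17 min.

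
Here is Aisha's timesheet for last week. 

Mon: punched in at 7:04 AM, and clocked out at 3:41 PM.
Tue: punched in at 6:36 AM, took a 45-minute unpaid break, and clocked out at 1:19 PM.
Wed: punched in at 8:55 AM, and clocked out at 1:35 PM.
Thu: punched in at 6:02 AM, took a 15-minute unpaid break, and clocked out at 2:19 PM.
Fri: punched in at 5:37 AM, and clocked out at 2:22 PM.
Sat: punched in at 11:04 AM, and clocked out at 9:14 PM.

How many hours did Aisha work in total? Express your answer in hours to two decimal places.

Mon: 7:04 AM–3:41 PM = 8 h 37 min
Tue: 6:36 AM–1:19 PM = 6 h 43 min; less 45 min break → 5 h 58 min
Wed: 8:55 AM–1:35 PM = 4 h 40 min
Thu: 6:02 AM–2:19 PM = 8 h 17 min; less 15 min break → 8 h 2 min
Fri: 5:37 AM–2:22 PM = 8 h 45 min
Sat: 11:04 AM–9:14 PM = 10 h 10 min
Total: 8 h 37 min + 5 h 58 min + 4 h 40 min + 8 h 2 min + 8 h 45 min + 10 h 10 min = 46 h 12 min.

46.20 hours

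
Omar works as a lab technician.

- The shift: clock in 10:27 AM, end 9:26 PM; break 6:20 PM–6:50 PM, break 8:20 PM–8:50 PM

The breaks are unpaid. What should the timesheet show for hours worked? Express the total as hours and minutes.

9 h 59 min

The shift: 10:27 AM–9:26 PM = 10 h 59 min; less 60 min break → 9 h 59 min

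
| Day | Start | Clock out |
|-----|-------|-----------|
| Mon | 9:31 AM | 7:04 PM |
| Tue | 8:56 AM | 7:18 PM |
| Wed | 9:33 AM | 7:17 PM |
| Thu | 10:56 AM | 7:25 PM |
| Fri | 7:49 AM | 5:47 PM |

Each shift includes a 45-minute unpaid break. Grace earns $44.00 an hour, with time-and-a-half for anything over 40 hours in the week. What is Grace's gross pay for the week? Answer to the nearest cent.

Mon: 9:31 AM–7:04 PM = 9 h 33 min; less 45 min break → 8 h 48 min
Tue: 8:56 AM–7:18 PM = 10 h 22 min; less 45 min break → 9 h 37 min
Wed: 9:33 AM–7:17 PM = 9 h 44 min; less 45 min break → 8 h 59 min
Thu: 10:56 AM–7:25 PM = 8 h 29 min; less 45 min break → 7 h 44 min
Fri: 7:49 AM–5:47 PM = 9 h 58 min; less 45 min break → 9 h 13 min
Total worked: 44 h 21 min = 2661 min.
Regular 40 h 0 min = 2400 min at $44.00/h; overtime 4 h 21 min = 261 min at $66.00/h.
Pay = (2400 × $44.00 + 261 × $66.00) ÷ 60 = $2047.10.

$2047.10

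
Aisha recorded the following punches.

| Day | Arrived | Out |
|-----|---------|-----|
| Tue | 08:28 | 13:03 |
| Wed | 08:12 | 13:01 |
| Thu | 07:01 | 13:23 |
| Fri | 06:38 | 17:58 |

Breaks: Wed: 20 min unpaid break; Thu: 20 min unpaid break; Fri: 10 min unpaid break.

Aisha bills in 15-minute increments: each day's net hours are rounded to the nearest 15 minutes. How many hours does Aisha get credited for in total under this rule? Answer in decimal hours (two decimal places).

26.25 hours

Tue: 08:28–13:03 = 4 h 35 min → rounds to 4 h 30 min
Wed: 08:12–13:01 = 4 h 49 min − 20 min = 4 h 29 min → rounds to 4 h 30 min
Thu: 07:01–13:23 = 6 h 22 min − 20 min = 6 h 2 min → rounds to 6 h 0 min
Fri: 06:38–17:58 = 11 h 20 min − 10 min = 11 h 10 min → rounds to 11 h 15 min
Total credited: 26 h 15 min.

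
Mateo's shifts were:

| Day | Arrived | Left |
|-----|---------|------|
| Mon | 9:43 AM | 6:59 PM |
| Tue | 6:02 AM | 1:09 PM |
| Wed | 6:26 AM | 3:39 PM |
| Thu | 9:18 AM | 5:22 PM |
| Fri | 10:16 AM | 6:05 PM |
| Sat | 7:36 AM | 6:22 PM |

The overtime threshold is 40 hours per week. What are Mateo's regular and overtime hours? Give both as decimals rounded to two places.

Mon: 9:43 AM–6:59 PM = 9 h 16 min
Tue: 6:02 AM–1:09 PM = 7 h 7 min
Wed: 6:26 AM–3:39 PM = 9 h 13 min
Thu: 9:18 AM–5:22 PM = 8 h 4 min
Fri: 10:16 AM–6:05 PM = 7 h 49 min
Sat: 7:36 AM–6:22 PM = 10 h 46 min
Total worked: 52 h 15 min = 52.25 h.
Threshold 40 h → overtime 12 h 15 min, regular 40 h 0 min.

Regular 40.00 hours, overtime 12.25 hours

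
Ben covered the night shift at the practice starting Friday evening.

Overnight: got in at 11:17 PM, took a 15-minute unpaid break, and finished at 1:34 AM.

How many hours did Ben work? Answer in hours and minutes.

Overnight: 11:17 PM → midnight = 0 h 43 min; midnight → 1:34 AM = 1 h 34 min; span 2 h 17 min; less 15 min break → 2 h 2 min

2 h 2 min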